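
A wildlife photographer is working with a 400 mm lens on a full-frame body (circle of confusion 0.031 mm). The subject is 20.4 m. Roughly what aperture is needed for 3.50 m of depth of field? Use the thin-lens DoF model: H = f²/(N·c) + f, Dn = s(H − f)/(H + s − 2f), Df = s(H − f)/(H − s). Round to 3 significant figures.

f/22

Write h = H − f = f²/(N·c). The thin-lens limits are Dn = s·h/(h + (s−f)) and Df = s·h/(h − (s−f)), so DoF = Df − Dn = 2·s·(s−f)·h / (h² − (s−f)²).
That is a quadratic in h: DoF·h² − 2·s·(s−f)·h − DoF·(s−f)² = 0 ⇒ h = (s−f)·(s + √(s² + DoF²)) / DoF = 20000 × (20400 + √(20400² + 3500²)) / 3500 = 20000 × (20400 + 20698.1) / 3500 ≈ 234846 mm.
Then N = f²/(c·h) = 400² / (0.031 × 234846) = 160000 / 7280.2 ≈ 22.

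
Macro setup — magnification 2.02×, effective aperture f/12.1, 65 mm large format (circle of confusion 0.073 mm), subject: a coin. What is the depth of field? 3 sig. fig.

At magnification m, DoF ≈ 2·N_eff·c/m² = 2 × 12.1 × 0.073 / 2.02² = 1.767 / 4.08 ≈ 0.433 mm.

0.433 mm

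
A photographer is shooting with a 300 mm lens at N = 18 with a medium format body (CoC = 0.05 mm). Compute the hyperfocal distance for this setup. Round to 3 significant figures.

Hyperfocal distance H = f²/(N·c) + f = 300²/(18 × 0.05) + 300 = 90000/0.9 + 300 ≈ 100300.0 mm ≈ 100 m.

100 m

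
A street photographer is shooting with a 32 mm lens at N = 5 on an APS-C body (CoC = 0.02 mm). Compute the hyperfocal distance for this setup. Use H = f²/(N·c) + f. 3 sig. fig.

Hyperfocal distance H = f²/(N·c) + f = 32²/(5 × 0.02) + 32 = 1024/0.1 + 32 ≈ 10272.0 mm ≈ 10.3 m.

10.3 m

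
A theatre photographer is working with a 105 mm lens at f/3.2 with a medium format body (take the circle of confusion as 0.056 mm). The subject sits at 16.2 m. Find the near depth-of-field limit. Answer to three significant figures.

12.8 m

Hyperfocal distance H = f²/(N·c) + f = 105²/(3.2 × 0.056) + 105 = 11025/0.1792 + 105 ≈ 61628.4 mm ≈ 61.63 m.
Near limit Dn = s·(H − f)/(H + s − 2f) = 16200 × (61628.4 − 105) / (61628.4 + 16200 − 2 × 105) = 16200 × 61523.4 / 77618.4 ≈ 12841 mm ≈ 12.8 m.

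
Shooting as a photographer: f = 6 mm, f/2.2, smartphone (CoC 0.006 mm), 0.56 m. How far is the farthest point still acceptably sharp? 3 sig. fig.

Hyperfocal distance H = f²/(N·c) + f = 6²/(2.2 × 0.006) + 6 = 36/0.0132 + 6 ≈ 2733.3 mm ≈ 2.733 m.
Far limit Df = s·(H − f)/(H − s) = 560 × (2733.3 − 6) / (2733.3 − 560) = 560 × 2727.3 / 2173.3 ≈ 702.75 mm ≈ 0.703 m.

0.703 m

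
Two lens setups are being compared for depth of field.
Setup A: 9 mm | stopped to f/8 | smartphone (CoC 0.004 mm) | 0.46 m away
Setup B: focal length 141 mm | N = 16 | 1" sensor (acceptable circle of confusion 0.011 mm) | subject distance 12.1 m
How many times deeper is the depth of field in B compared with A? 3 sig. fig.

15.3

Setup A: H = 9²/(8×0.004) + 9 ≈ 2540.2 mm; DoF = Df − Dn = 559.73 − 390.44 ≈ 169.29 mm.
Setup B: H = 141²/(16×0.011) + 141 ≈ 113101.2 mm; DoF = Df − Dn = 13532.7 − 10941.6 ≈ 2591.1 mm.
Ratio = 2591.1 / 169.29 ≈ 15.3.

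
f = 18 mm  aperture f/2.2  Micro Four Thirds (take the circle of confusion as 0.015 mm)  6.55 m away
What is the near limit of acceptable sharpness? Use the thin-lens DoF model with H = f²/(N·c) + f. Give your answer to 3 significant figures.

3.93 m

Hyperfocal distance H = f²/(N·c) + f = 18²/(2.2 × 0.015) + 18 = 324/0.033 + 18 ≈ 9836.2 mm ≈ 9.836 m.
Near limit Dn = s·(H − f)/(H + s − 2f) = 6550 × (9836.2 − 18) / (9836.2 + 6550 − 2 × 18) = 6550 × 9818.2 / 16350.2 ≈ 3933.2 mm ≈ 3.93 m.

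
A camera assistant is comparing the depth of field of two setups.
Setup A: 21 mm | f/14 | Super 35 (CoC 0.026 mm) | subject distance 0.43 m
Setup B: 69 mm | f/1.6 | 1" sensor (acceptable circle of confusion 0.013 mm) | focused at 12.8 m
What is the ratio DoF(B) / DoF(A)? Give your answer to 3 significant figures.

4.36

Setup A: H = 21²/(14×0.026) + 21 ≈ 1232.5 mm; DoF = Df − Dn = 649.14 − 321.47 ≈ 327.67 mm.
Setup B: H = 69²/(1.6×0.013) + 69 ≈ 228963.2 mm; DoF = Df − Dn = 13553.9 − 12125.6 ≈ 1428.3 mm.
Ratio = 1428.3 / 327.67 ≈ 4.36.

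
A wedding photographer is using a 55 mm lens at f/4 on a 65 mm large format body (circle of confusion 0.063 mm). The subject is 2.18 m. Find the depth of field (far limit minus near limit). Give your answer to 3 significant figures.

Hyperfocal distance H = f²/(N·c) + f = 55²/(4 × 0.063) + 55 = 3025/0.252 + 55 ≈ 12059.0 mm ≈ 12.06 m.
Near limit Dn = s·(H − f)/(H + s − 2f) = 2180 × (12059.0 − 55) / (12059.0 + 2180 − 2 × 55) = 2180 × 12004.0 / 14129.0 ≈ 1852.13 mm.
Far limit Df = s·(H − f)/(H − s) = 2180 × (12059.0 − 55) / (12059.0 − 2180) = 2180 × 12004.0 / 9879.0 ≈ 2648.93 mm.
Depth of field = Df − Dn = 2648.93 − 1852.13 ≈ 796.80 mm ≈ 0.797 m.

0.797 m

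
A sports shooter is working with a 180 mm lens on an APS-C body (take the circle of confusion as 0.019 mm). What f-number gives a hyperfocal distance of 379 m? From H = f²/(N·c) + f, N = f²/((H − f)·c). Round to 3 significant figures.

f/4.50

Rearrange H = f²/(N·c) + f for N: N = f² / ((H − f)·c).
N = 180² / ((379000 − 180) × 0.019) = 32400 / 7198 ≈ 4.50.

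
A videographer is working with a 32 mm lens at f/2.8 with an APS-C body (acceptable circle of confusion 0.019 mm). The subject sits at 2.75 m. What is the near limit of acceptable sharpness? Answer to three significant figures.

Hyperfocal distance H = f²/(N·c) + f = 32²/(2.8 × 0.019) + 32 = 1024/0.0532 + 32 ≈ 19280.1 mm ≈ 19.28 m.
Near limit Dn = s·(H − f)/(H + s − 2f) = 2750 × (19280.1 − 32) / (19280.1 + 2750 − 2 × 32) = 2750 × 19248.1 / 21966.1 ≈ 2409.7 mm ≈ 2.41 m.

2.41 m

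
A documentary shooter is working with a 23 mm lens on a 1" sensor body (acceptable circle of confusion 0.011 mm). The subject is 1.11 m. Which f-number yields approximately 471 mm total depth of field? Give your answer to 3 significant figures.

Write h = H − f = f²/(N·c). The thin-lens limits are Dn = s·h/(h + (s−f)) and Df = s·h/(h − (s−f)), so DoF = Df − Dn = 2·s·(s−f)·h / (h² − (s−f)²).
That is a quadratic in h: DoF·h² − 2·s·(s−f)·h − DoF·(s−f)² = 0 ⇒ h = (s−f)·(s + √(s² + DoF²)) / DoF = 1087 × (1110 + √(1110² + 471²)) / 471 = 1087 × (1110 + 1205.79) / 471 ≈ 5344.5 mm.
Then N = f²/(c·h) = 23² / (0.011 × 5344.5) = 529 / 58.790 ≈ 9.

f/9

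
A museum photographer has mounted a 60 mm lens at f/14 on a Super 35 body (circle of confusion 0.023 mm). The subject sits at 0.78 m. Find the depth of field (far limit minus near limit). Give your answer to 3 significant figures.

Hyperfocal distance H = f²/(N·c) + f = 60²/(14 × 0.023) + 60 = 3600/0.322 + 60 ≈ 11240.1 mm ≈ 11.24 m.
Near limit Dn = s·(H − f)/(H + s − 2f) = 780 × (11240.1 − 60) / (11240.1 + 780 − 2 × 60) = 780 × 11180.1 / 11900.1 ≈ 732.81 mm.
Far limit Df = s·(H − f)/(H − s) = 780 × (11240.1 − 60) / (11240.1 − 780) = 780 × 11180.1 / 10460.1 ≈ 833.69 mm.
Depth of field = Df − Dn = 833.69 − 732.81 ≈ 100.88 mm.

101 mm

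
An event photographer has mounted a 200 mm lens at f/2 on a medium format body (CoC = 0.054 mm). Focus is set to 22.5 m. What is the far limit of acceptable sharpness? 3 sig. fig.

Hyperfocal distance H = f²/(N·c) + f = 200²/(2 × 0.054) + 200 = 40000/0.108 + 200 ≈ 370570.4 mm ≈ 370.6 m.
Far limit Df = s·(H − f)/(H − s) = 22500 × (370570.4 − 200) / (370570.4 − 22500) = 22500 × 370370.4 / 348070.4 ≈ 23942 mm ≈ 23.9 m.

23.9 m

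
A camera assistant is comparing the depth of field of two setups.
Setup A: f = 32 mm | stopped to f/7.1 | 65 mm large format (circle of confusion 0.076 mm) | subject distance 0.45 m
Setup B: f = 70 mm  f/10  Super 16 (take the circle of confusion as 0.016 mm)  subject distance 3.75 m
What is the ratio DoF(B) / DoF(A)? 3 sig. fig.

4.39

Setup A: H = 32²/(7.1×0.076) + 32 ≈ 1929.7 mm; DoF = Df − Dn = 577.12 − 368.77 ≈ 208.35 mm.
Setup B: H = 70²/(10×0.016) + 70 ≈ 30695.0 mm; DoF = Df − Dn = 4262.15 − 3347.73 ≈ 914.42 mm.
Ratio = 914.42 / 208.35 ≈ 4.39.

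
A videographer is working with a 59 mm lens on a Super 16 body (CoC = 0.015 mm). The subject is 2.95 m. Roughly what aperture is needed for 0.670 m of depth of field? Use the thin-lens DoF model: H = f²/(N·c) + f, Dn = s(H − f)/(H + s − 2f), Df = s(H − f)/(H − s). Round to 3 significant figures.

Write h = H − f = f²/(N·c). The thin-lens limits are Dn = s·h/(h + (s−f)) and Df = s·h/(h − (s−f)), so DoF = Df − Dn = 2·s·(s−f)·h / (h² − (s−f)²).
That is a quadratic in h: DoF·h² − 2·s·(s−f)·h − DoF·(s−f)² = 0 ⇒ h = (s−f)·(s + √(s² + DoF²)) / DoF = 2891 × (2950 + √(2950² + 670²)) / 670 = 2891 × (2950 + 3025.13) / 670 ≈ 25782 mm.
Then N = f²/(c·h) = 59² / (0.015 × 25782) = 3481 / 386.73 ≈ 9.

f/9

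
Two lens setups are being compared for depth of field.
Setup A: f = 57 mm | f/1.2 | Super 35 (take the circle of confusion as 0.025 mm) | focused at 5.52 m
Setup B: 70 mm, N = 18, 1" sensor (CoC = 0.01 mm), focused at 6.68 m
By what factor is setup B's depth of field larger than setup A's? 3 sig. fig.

Setup A: H = 57²/(1.2×0.025) + 57 ≈ 108357.0 mm; DoF = Df − Dn = 5813.24 − 5254.92 ≈ 558.32 mm.
Setup B: H = 70²/(18×0.01) + 70 ≈ 27292.2 mm; DoF = Df − Dn = 8822.2 − 5374.9 ≈ 3447.3 mm.
Ratio = 3447.3 / 558.32 ≈ 6.17.

6.17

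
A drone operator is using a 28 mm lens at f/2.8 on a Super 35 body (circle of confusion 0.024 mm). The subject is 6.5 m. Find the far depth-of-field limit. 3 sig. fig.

Hyperfocal distance H = f²/(N·c) + f = 28²/(2.8 × 0.024) + 28 = 784/0.0672 + 28 ≈ 11694.7 mm ≈ 11.69 m.
Far limit Df = s·(H − f)/(H − s) = 6500 × (11694.7 − 28) / (11694.7 − 6500) = 6500 × 11666.7 / 5194.7 ≈ 14598 mm ≈ 14.6 m.

14.6 m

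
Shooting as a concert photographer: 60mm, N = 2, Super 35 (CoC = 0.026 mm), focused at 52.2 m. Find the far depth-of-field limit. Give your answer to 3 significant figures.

211 m

Hyperfocal distance H = f²/(N·c) + f = 60²/(2 × 0.026) + 60 = 3600/0.052 + 60 ≈ 69290.8 mm ≈ 69.29 m.
Far limit Df = s·(H − f)/(H − s) = 52200 × (69290.8 − 60) / (69290.8 − 52200) = 52200 × 69230.8 / 17090.8 ≈ 211450 mm ≈ 211 m.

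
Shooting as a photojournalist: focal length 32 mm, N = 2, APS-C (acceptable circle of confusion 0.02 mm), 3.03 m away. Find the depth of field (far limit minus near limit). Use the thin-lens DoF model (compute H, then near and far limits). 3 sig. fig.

Hyperfocal distance H = f²/(N·c) + f = 32²/(2 × 0.02) + 32 = 1024/0.04 + 32 ≈ 25632.0 mm ≈ 25.63 m.
Near limit Dn = s·(H − f)/(H + s − 2f) = 3030 × (25632.0 − 32) / (25632.0 + 3030 − 2 × 32) = 3030 × 25600.0 / 28598.0 ≈ 2712.36 mm.
Far limit Df = s·(H − f)/(H − s) = 3030 × (25632.0 − 32) / (25632.0 − 3030) = 3030 × 25600.0 / 22602.0 ≈ 3431.91 mm.
Depth of field = Df − Dn = 3431.91 − 2712.36 ≈ 719.55 mm ≈ 0.720 m.

0.720 m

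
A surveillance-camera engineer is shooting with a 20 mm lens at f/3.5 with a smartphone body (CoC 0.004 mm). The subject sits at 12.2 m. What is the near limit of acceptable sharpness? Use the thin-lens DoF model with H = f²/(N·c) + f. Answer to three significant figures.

8.55 m

Hyperfocal distance H = f²/(N·c) + f = 20²/(3.5 × 0.004) + 20 = 400/0.014 + 20 ≈ 28591.4 mm ≈ 28.59 m.
Near limit Dn = s·(H − f)/(H + s − 2f) = 12200 × (28591.4 − 20) / (28591.4 + 12200 − 2 × 20) = 12200 × 28571.4 / 40751.4 ≈ 8553.6 mm ≈ 8.55 m.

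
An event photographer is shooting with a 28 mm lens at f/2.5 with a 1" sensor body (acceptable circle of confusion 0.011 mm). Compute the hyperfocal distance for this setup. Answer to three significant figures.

28.5 m

Hyperfocal distance H = f²/(N·c) + f = 28²/(2.5 × 0.011) + 28 = 784/0.0275 + 28 ≈ 28537.1 mm ≈ 28.5 m.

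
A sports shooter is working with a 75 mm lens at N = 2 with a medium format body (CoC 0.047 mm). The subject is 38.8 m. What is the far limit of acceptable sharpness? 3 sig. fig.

110 m

Hyperfocal distance H = f²/(N·c) + f = 75²/(2 × 0.047) + 75 = 5625/0.094 + 75 ≈ 59915.4 mm ≈ 59.92 m.
Far limit Df = s·(H − f)/(H − s) = 38800 × (59915.4 − 75) / (59915.4 − 38800) = 38800 × 59840.4 / 21115.4 ≈ 109958 mm ≈ 110 m.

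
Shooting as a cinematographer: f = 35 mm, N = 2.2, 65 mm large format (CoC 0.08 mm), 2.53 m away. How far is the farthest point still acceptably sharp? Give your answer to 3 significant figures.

3.94 m

Hyperfocal distance H = f²/(N·c) + f = 35²/(2.2 × 0.08) + 35 = 1225/0.176 + 35 ≈ 6995.2 mm ≈ 6.995 m.
Far limit Df = s·(H − f)/(H − s) = 2530 × (6995.2 − 35) / (6995.2 − 2530) = 2530 × 6960.2 / 4465.2 ≈ 3943.7 mm ≈ 3.94 m.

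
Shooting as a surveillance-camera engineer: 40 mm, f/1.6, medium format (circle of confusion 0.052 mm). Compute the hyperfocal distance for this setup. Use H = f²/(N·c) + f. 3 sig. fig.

Hyperfocal distance H = f²/(N·c) + f = 40²/(1.6 × 0.052) + 40 = 1600/0.0832 + 40 ≈ 19270.8 mm ≈ 19.3 m.

19.3 m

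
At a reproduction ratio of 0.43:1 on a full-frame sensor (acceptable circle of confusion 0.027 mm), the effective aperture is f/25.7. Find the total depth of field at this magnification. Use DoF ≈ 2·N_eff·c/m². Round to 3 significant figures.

At magnification m, DoF ≈ 2·N_eff·c/m² = 2 × 25.7 × 0.027 / 0.43² = 1.388 / 0.1849 ≈ 7.51 mm.

7.51 mm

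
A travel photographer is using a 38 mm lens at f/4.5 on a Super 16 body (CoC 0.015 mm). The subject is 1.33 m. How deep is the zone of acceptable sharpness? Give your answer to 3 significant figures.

Hyperfocal distance H = f²/(N·c) + f = 38²/(4.5 × 0.015) + 38 = 1444/0.0675 + 38 ≈ 21430.6 mm ≈ 21.43 m.
Near limit Dn = s·(H − f)/(H + s − 2f) = 1330 × (21430.6 − 38) / (21430.6 + 1330 − 2 × 38) = 1330 × 21392.6 / 22684.6 ≈ 1254.25 mm.
Far limit Df = s·(H − f)/(H − s) = 1330 × (21430.6 − 38) / (21430.6 − 1330) = 1330 × 21392.6 / 20100.6 ≈ 1415.49 mm.
Depth of field = Df − Dn = 1415.49 − 1254.25 ≈ 161.24 mm.

161 mm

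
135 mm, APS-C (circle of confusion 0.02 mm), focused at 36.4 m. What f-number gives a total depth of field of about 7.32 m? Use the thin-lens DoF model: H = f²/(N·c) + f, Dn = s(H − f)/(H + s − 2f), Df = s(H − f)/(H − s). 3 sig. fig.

f/2.50

Write h = H − f = f²/(N·c). The thin-lens limits are Dn = s·h/(h + (s−f)) and Df = s·h/(h − (s−f)), so DoF = Df − Dn = 2·s·(s−f)·h / (h² − (s−f)²).
That is a quadratic in h: DoF·h² − 2·s·(s−f)·h − DoF·(s−f)² = 0 ⇒ h = (s−f)·(s + √(s² + DoF²)) / DoF = 36265 × (36400 + √(36400² + 7320²)) / 7320 = 36265 × (36400 + 37128.7) / 7320 ≈ 364279 mm.
Then N = f²/(c·h) = 135² / (0.02 × 364279) = 18225 / 7285.6 ≈ 2.50.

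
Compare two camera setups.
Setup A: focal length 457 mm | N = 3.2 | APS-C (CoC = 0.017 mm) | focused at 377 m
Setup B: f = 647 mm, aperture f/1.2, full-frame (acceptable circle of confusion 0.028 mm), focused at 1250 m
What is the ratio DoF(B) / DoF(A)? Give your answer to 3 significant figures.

Setup A: H = 457²/(3.2×0.017) + 457 ≈ 3839593.0 mm; DoF = Df − Dn = 417997 − 343326 ≈ 74671 mm.
Setup B: H = 647²/(1.2×0.028) + 647 ≈ 12459248.2 mm; DoF = Df − Dn = 1389322 − 1136074 ≈ 253248 mm.
Ratio = 253248 / 74671 ≈ 3.39.

3.39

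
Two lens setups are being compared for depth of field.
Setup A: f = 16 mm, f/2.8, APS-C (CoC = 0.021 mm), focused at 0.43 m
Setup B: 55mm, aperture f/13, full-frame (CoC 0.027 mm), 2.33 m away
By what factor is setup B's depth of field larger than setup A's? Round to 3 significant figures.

Setup A: H = 16²/(2.8×0.021) + 16 ≈ 4369.7 mm; DoF = Df − Dn = 475.186 − 392.662 ≈ 82.524 mm.
Setup B: H = 55²/(13×0.027) + 55 ≈ 8673.2 mm; DoF = Df − Dn = 3165.7 − 1843.4 ≈ 1322.3 mm.
Ratio = 1322.3 / 82.524 ≈ 16.0.

16.0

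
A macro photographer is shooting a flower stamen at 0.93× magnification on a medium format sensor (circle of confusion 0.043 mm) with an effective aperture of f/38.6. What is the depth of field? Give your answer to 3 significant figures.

3.84 mm

At magnification m, DoF ≈ 2·N_eff·c/m² = 2 × 38.6 × 0.043 / 0.93² = 3.32 / 0.8649 ≈ 3.84 mm.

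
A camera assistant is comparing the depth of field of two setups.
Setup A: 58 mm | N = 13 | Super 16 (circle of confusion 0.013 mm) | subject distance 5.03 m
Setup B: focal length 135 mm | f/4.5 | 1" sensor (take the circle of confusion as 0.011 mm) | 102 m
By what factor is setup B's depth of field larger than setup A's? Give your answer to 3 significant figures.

22.8

Setup A: H = 58²/(13×0.013) + 58 ≈ 19963.3 mm; DoF = Df − Dn = 6704.7 − 4024.7 ≈ 2680.0 mm.
Setup B: H = 135²/(4.5×0.011) + 135 ≈ 368316.8 mm; DoF = Df − Dn = 141015 − 79895 ≈ 61120 mm.
Ratio = 61120 / 2680.0 ≈ 22.8.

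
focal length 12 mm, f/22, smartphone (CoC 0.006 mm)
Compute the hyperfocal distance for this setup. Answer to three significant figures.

1.10 m

Hyperfocal distance H = f²/(N·c) + f = 12²/(22 × 0.006) + 12 = 144/0.132 + 12 ≈ 1102.9 mm ≈ 1.10 m.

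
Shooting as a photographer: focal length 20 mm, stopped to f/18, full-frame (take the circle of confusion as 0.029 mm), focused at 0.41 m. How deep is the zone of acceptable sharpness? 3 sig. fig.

Hyperfocal distance H = f²/(N·c) + f = 20²/(18 × 0.029) + 20 = 400/0.522 + 20 ≈ 786.3 mm ≈ 0.786 m.
Near limit Dn = s·(H − f)/(H + s − 2f) = 410 × (786.3 − 20) / (786.3 + 410 − 2 × 20) = 410 × 766.3 / 1156.3 ≈ 271.71 mm.
Far limit Df = s·(H − f)/(H − s) = 410 × (786.3 − 20) / (786.3 − 410) = 410 × 766.3 / 376.3 ≈ 834.95 mm.
Depth of field = Df − Dn = 834.95 − 271.71 ≈ 563.24 mm ≈ 0.563 m.

0.563 m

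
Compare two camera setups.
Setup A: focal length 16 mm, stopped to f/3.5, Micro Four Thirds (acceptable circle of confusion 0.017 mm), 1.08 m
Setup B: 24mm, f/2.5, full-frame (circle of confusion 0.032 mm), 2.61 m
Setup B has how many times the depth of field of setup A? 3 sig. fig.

Setup A: H = 16²/(3.5×0.017) + 16 ≈ 4318.5 mm; DoF = Df − Dn = 1434.83 − 865.87 ≈ 568.96 mm.
Setup B: H = 24²/(2.5×0.032) + 24 ≈ 7224.0 mm; DoF = Df − Dn = 4072.8 − 1920.3 ≈ 2152.5 mm.
Ratio = 2152.5 / 568.96 ≈ 3.78.

3.78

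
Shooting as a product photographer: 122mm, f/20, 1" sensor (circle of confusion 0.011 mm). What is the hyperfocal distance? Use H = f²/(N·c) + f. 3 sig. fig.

67.8 m

Hyperfocal distance H = f²/(N·c) + f = 122²/(20 × 0.011) + 122 = 14884/0.22 + 122 ≈ 67776.5 mm ≈ 67.8 m.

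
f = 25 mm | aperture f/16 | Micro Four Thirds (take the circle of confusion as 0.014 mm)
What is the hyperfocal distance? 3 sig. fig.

2.82 m

Hyperfocal distance H = f²/(N·c) + f = 25²/(16 × 0.014) + 25 = 625/0.224 + 25 ≈ 2815.2 mm ≈ 2.82 m.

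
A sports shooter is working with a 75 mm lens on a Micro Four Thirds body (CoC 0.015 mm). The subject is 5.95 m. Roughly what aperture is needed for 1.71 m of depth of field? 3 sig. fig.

Write h = H − f = f²/(N·c). The thin-lens limits are Dn = s·h/(h + (s−f)) and Df = s·h/(h − (s−f)), so DoF = Df − Dn = 2·s·(s−f)·h / (h² − (s−f)²).
That is a quadratic in h: DoF·h² − 2·s·(s−f)·h − DoF·(s−f)² = 0 ⇒ h = (s−f)·(s + √(s² + DoF²)) / DoF = 5875 × (5950 + √(5950² + 1710²)) / 1710 = 5875 × (5950 + 6190.85) / 1710 ≈ 41712 mm.
Then N = f²/(c·h) = 75² / (0.015 × 41712) = 5625 / 625.68 ≈ 8.99.

f/8.99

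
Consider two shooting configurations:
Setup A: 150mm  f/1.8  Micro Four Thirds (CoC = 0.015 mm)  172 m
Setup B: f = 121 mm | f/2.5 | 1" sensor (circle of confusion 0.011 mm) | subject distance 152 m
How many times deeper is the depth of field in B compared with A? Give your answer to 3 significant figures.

1.27

Setup A: H = 150²/(1.8×0.015) + 150 ≈ 833483.3 mm; DoF = Df − Dn = 216685 − 142594 ≈ 74091 mm.
Setup B: H = 121²/(2.5×0.011) + 121 ≈ 532521.0 mm; DoF = Df − Dn = 212668 − 118263 ≈ 94405 mm.
Ratio = 94405 / 74091 ≈ 1.27.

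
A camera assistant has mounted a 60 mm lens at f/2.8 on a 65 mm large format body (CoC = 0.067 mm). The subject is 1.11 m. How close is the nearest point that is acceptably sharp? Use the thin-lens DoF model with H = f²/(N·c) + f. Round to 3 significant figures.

Hyperfocal distance H = f²/(N·c) + f = 60²/(2.8 × 0.067) + 60 = 3600/0.1876 + 60 ≈ 19249.8 mm ≈ 19.25 m.
Near limit Dn = s·(H − f)/(H + s − 2f) = 1110 × (19249.8 − 60) / (19249.8 + 1110 − 2 × 60) = 1110 × 19189.8 / 20239.8 ≈ 1052.4 mm ≈ 1.05 m.

1.05 m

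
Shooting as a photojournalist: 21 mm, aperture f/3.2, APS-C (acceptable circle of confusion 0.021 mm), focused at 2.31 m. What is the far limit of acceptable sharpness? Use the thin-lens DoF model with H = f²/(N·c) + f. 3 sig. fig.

Hyperfocal distance H = f²/(N·c) + f = 21²/(3.2 × 0.021) + 21 = 441/0.0672 + 21 ≈ 6583.5 mm ≈ 6.583 m.
Far limit Df = s·(H − f)/(H − s) = 2310 × (6583.5 − 21) / (6583.5 − 2310) = 2310 × 6562.5 / 4273.5 ≈ 3547.3 mm ≈ 3.55 m.

3.55 m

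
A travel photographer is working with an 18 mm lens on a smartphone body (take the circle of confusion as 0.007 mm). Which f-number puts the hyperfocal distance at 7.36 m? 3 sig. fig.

Rearrange H = f²/(N·c) + f for N: N = f² / ((H − f)·c).
N = 18² / ((7360 − 18) × 0.007) = 324 / 51.39 ≈ 6.30.

f/6.30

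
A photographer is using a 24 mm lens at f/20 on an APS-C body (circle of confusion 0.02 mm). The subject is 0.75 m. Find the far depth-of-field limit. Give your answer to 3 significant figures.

1.51 m

Hyperfocal distance H = f²/(N·c) + f = 24²/(20 × 0.02) + 24 = 576/0.4 + 24 ≈ 1464.0 mm ≈ 1.464 m.
Far limit Df = s·(H − f)/(H − s) = 750 × (1464.0 − 24) / (1464.0 − 750) = 750 × 1440.0 / 714.0 ≈ 1512.6 mm ≈ 1.51 m.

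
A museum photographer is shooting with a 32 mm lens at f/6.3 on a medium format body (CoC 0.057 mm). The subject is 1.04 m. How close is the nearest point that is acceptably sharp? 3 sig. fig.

Hyperfocal distance H = f²/(N·c) + f = 32²/(6.3 × 0.057) + 32 = 1024/0.3591 + 32 ≈ 2883.6 mm ≈ 2.884 m.
Near limit Dn = s·(H − f)/(H + s − 2f) = 1040 × (2883.6 − 32) / (2883.6 + 1040 − 2 × 32) = 1040 × 2851.6 / 3859.6 ≈ 768.38 mm ≈ 0.768 m.

0.768 m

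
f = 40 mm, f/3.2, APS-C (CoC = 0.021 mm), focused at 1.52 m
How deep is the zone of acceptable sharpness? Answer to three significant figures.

Hyperfocal distance H = f²/(N·c) + f = 40²/(3.2 × 0.021) + 40 = 1600/0.0672 + 40 ≈ 23849.5 mm ≈ 23.85 m.
Near limit Dn = s·(H − f)/(H + s − 2f) = 1520 × (23849.5 − 40) / (23849.5 + 1520 − 2 × 40) = 1520 × 23809.5 / 25289.5 ≈ 1431.05 mm.
Far limit Df = s·(H − f)/(H − s) = 1520 × (23849.5 − 40) / (23849.5 − 1520) = 1520 × 23809.5 / 22329.5 ≈ 1620.75 mm.
Depth of field = Df − Dn = 1620.75 − 1431.05 ≈ 189.70 mm.

190 mm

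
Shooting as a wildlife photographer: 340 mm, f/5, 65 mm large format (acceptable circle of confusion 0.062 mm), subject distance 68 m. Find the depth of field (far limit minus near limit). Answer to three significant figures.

Hyperfocal distance H = f²/(N·c) + f = 340²/(5 × 0.062) + 340 = 115600/0.31 + 340 ≈ 373243.2 mm ≈ 373.2 m.
Near limit Dn = s·(H − f)/(H + s − 2f) = 68000 × (373243.2 − 340) / (373243.2 + 68000 − 2 × 340) = 68000 × 372903.2 / 440563.2 ≈ 57557 mm.
Far limit Df = s·(H − f)/(H − s) = 68000 × (373243.2 − 340) / (373243.2 − 68000) = 68000 × 372903.2 / 305243.2 ≈ 83073 mm.
Depth of field = Df − Dn = 83073 − 57557 ≈ 25516 mm ≈ 25.5 m.

25.5 m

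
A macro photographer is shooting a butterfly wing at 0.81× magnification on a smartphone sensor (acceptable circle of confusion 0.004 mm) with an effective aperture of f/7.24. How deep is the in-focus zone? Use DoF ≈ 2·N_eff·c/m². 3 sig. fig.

0.0883 mm

At magnification m, DoF ≈ 2·N_eff·c/m² = 2 × 7.24 × 0.004 / 0.81² = 0.05792 / 0.6561 ≈ 0.0883 mm.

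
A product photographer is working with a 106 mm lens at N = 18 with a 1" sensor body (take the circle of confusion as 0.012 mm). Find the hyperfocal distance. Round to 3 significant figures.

Hyperfocal distance H = f²/(N·c) + f = 106²/(18 × 0.012) + 106 = 11236/0.216 + 106 ≈ 52124.5 mm ≈ 52.1 m.

52.1 m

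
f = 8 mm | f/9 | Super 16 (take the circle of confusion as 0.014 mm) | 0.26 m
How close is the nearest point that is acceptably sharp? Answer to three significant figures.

174 mm

Hyperfocal distance H = f²/(N·c) + f = 8²/(9 × 0.014) + 8 = 64/0.126 + 8 ≈ 515.9 mm ≈ 0.516 m.
Near limit Dn = s·(H − f)/(H + s − 2f) = 260 × (515.9 − 8) / (515.9 + 260 − 2 × 8) = 260 × 507.9 / 759.9 ≈ 173.78 mm.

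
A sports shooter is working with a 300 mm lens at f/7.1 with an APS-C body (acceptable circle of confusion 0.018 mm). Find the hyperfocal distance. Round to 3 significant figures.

Hyperfocal distance H = f²/(N·c) + f = 300²/(7.1 × 0.018) + 300 = 90000/0.1278 + 300 ≈ 704525.4 mm ≈ 705 m.

705 m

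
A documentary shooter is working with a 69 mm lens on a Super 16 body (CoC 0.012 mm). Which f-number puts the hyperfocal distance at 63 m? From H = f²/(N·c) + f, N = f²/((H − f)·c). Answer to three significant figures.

f/6.30

Rearrange H = f²/(N·c) + f for N: N = f² / ((H − f)·c).
N = 69² / ((63000 − 69) × 0.012) = 4761 / 755.2 ≈ 6.30.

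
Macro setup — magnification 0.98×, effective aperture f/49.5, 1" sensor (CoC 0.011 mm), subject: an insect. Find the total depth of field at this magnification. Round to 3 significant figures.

At magnification m, DoF ≈ 2·N_eff·c/m² = 2 × 49.5 × 0.011 / 0.98² = 1.089 / 0.9604 ≈ 1.13 mm.

1.13 mm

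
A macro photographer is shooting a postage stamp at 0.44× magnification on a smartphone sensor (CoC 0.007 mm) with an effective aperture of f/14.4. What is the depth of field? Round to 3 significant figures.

1.04 mm

At magnification m, DoF ≈ 2·N_eff·c/m² = 2 × 14.4 × 0.007 / 0.44² = 0.2016 / 0.1936 ≈ 1.04 mm.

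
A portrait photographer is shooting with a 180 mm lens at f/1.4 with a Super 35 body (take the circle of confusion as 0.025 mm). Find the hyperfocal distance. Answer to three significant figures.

926 m

Hyperfocal distance H = f²/(N·c) + f = 180²/(1.4 × 0.025) + 180 = 32400/0.035 + 180 ≈ 925894.3 mm ≈ 926 m.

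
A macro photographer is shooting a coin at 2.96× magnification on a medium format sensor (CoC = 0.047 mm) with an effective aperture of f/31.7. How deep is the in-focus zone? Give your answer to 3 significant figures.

0.340 mm

At magnification m, DoF ≈ 2·N_eff·c/m² = 2 × 31.7 × 0.047 / 2.96² = 2.98 / 8.762 ≈ 0.34 mm.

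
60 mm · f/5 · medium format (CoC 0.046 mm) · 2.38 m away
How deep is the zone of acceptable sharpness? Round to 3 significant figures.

0.721 m

Hyperfocal distance H = f²/(N·c) + f = 60²/(5 × 0.046) + 60 = 3600/0.23 + 60 ≈ 15712.2 mm ≈ 15.71 m.
Near limit Dn = s·(H − f)/(H + s − 2f) = 2380 × (15712.2 − 60) / (15712.2 + 2380 − 2 × 60) = 2380 × 15652.2 / 17972.2 ≈ 2072.77 mm.
Far limit Df = s·(H − f)/(H − s) = 2380 × (15712.2 − 60) / (15712.2 − 2380) = 2380 × 15652.2 / 13332.2 ≈ 2794.16 mm.
Depth of field = Df − Dn = 2794.16 − 2072.77 ≈ 721.39 mm ≈ 0.721 m.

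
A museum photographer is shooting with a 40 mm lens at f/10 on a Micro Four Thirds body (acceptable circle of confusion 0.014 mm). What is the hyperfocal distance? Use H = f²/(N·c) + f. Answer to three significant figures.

Hyperfocal distance H = f²/(N·c) + f = 40²/(10 × 0.014) + 40 = 1600/0.14 + 40 ≈ 11468.6 mm ≈ 11.5 m.

11.5 m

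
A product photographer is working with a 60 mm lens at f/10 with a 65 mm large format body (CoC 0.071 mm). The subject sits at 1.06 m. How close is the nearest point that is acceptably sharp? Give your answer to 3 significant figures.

Hyperfocal distance H = f²/(N·c) + f = 60²/(10 × 0.071) + 60 = 3600/0.71 + 60 ≈ 5130.4 mm ≈ 5.130 m.
Near limit Dn = s·(H − f)/(H + s − 2f) = 1060 × (5130.4 − 60) / (5130.4 + 1060 − 2 × 60) = 1060 × 5070.4 / 6070.4 ≈ 885.38 mm ≈ 0.885 m.

0.885 m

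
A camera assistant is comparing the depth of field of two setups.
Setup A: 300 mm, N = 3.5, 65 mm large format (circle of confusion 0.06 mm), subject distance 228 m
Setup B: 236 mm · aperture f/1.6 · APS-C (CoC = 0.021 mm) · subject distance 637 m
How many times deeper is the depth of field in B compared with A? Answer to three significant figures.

Setup A: H = 300²/(3.5×0.06) + 300 ≈ 428871.4 mm; DoF = Df − Dn = 486452 − 148893 ≈ 337559 mm.
Setup B: H = 236²/(1.6×0.021) + 236 ≈ 1657855.0 mm; DoF = Df − Dn = 1034332 − 460212 ≈ 574120 mm.
Ratio = 574120 / 337559 ≈ 1.70.

1.70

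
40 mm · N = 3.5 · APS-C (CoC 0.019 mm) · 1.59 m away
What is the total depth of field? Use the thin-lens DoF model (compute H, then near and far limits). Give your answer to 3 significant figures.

Hyperfocal distance H = f²/(N·c) + f = 40²/(3.5 × 0.019) + 40 = 1600/0.0665 + 40 ≈ 24100.2 mm ≈ 24.10 m.
Near limit Dn = s·(H − f)/(H + s − 2f) = 1590 × (24100.2 − 40) / (24100.2 + 1590 − 2 × 40) = 1590 × 24060.2 / 25610.2 ≈ 1493.77 mm.
Far limit Df = s·(H − f)/(H − s) = 1590 × (24100.2 − 40) / (24100.2 − 1590) = 1590 × 24060.2 / 22510.2 ≈ 1699.48 mm.
Depth of field = Df − Dn = 1699.48 − 1493.77 ≈ 205.71 mm.

206 mm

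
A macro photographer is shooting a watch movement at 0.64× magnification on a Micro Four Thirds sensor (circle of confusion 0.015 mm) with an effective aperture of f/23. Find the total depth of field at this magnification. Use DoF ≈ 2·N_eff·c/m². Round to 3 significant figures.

At magnification m, DoF ≈ 2·N_eff·c/m² = 2 × 23 × 0.015 / 0.64² = 0.69 / 0.4096 ≈ 1.68 mm.

1.68 mm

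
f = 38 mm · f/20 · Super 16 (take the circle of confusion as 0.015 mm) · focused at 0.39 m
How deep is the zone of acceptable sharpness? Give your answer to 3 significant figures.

Hyperfocal distance H = f²/(N·c) + f = 38²/(20 × 0.015) + 38 = 1444/0.3 + 38 ≈ 4851.3 mm ≈ 4.851 m.
Near limit Dn = s·(H − f)/(H + s − 2f) = 390 × (4851.3 − 38) / (4851.3 + 390 − 2 × 38) = 390 × 4813.3 / 5165.3 ≈ 363.423 mm.
Far limit Df = s·(H − f)/(H − s) = 390 × (4851.3 − 38) / (4851.3 − 390) = 390 × 4813.3 / 4461.3 ≈ 420.771 mm.
Depth of field = Df − Dn = 420.771 − 363.423 ≈ 57.348 mm.

57.3 mm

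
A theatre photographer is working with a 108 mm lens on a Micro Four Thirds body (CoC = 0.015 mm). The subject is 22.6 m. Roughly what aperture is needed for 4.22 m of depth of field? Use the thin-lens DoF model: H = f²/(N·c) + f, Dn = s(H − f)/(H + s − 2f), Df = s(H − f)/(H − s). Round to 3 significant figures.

Write h = H − f = f²/(N·c). The thin-lens limits are Dn = s·h/(h + (s−f)) and Df = s·h/(h − (s−f)), so DoF = Df − Dn = 2·s·(s−f)·h / (h² − (s−f)²).
That is a quadratic in h: DoF·h² − 2·s·(s−f)·h − DoF·(s−f)² = 0 ⇒ h = (s−f)·(s + √(s² + DoF²)) / DoF = 22492 × (22600 + √(22600² + 4220²)) / 4220 = 22492 × (22600 + 22990.6) / 4220 ≈ 242991 mm.
Then N = f²/(c·h) = 108² / (0.015 × 242991) = 11664 / 3644.9 ≈ 3.20.

f/3.20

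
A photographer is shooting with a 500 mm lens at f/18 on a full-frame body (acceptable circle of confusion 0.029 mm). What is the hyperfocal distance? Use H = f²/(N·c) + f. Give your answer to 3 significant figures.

Hyperfocal distance H = f²/(N·c) + f = 500²/(18 × 0.029) + 500 = 250000/0.522 + 500 ≈ 479427.2 mm ≈ 479 m.

479 m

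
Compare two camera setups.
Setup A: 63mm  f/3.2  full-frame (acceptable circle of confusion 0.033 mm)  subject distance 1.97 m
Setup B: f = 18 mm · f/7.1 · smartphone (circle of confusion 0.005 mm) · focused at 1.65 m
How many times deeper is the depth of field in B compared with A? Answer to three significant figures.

3.04

Setup A: H = 63²/(3.2×0.033) + 63 ≈ 37648.2 mm; DoF = Df − Dn = 2075.30 − 1874.87 ≈ 200.43 mm.
Setup B: H = 18²/(7.1×0.005) + 18 ≈ 9144.8 mm; DoF = Df − Dn = 2009.29 − 1399.71 ≈ 609.58 mm.
Ratio = 609.58 / 200.43 ≈ 3.04.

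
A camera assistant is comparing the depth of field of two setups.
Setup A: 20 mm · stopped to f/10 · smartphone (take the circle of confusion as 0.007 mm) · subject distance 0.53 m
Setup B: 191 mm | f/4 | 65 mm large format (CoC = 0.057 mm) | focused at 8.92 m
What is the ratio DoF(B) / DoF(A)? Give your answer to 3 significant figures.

10.2

Setup A: H = 20²/(10×0.007) + 20 ≈ 5734.3 mm; DoF = Df − Dn = 581.938 − 486.573 ≈ 95.365 mm.
Setup B: H = 191²/(4×0.057) + 191 ≈ 160195.4 mm; DoF = Df − Dn = 9434.71 − 8458.55 ≈ 976.16 mm.
Ratio = 976.16 / 95.365 ≈ 10.2.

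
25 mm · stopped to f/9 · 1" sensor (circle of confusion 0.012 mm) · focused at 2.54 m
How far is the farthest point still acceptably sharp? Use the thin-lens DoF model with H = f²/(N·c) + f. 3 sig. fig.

Hyperfocal distance H = f²/(N·c) + f = 25²/(9 × 0.012) + 25 = 625/0.108 + 25 ≈ 5812.0 mm ≈ 5.812 m.
Far limit Df = s·(H − f)/(H − s) = 2540 × (5812.0 − 25) / (5812.0 − 2540) = 2540 × 5787.0 / 3272.0 ≈ 4492.3 mm ≈ 4.49 m.

4.49 m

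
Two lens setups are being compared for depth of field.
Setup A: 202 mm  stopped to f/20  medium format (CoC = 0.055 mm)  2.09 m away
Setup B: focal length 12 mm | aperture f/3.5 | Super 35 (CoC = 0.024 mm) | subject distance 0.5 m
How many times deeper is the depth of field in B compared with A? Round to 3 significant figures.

1.45

Setup A: H = 202²/(20×0.055) + 202 ≈ 37296.5 mm; DoF = Df − Dn = 2202.08 − 1988.78 ≈ 213.30 mm.
Setup B: H = 12²/(3.5×0.024) + 12 ≈ 1726.3 mm; DoF = Df − Dn = 698.97 − 389.21 ≈ 309.76 mm.
Ratio = 309.76 / 213.30 ≈ 1.45.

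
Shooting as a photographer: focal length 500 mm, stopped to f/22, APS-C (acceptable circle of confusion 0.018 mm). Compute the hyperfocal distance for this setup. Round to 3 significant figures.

Hyperfocal distance H = f²/(N·c) + f = 500²/(22 × 0.018) + 500 = 250000/0.396 + 500 ≈ 631813.1 mm ≈ 632 m.

632 m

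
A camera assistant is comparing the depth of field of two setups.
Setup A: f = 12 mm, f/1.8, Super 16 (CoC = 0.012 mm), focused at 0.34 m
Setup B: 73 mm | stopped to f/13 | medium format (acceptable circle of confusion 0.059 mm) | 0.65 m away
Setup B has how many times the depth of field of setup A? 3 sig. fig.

Setup A: H = 12²/(1.8×0.012) + 12 ≈ 6678.7 mm; DoF = Df − Dn = 357.594 − 324.056 ≈ 33.538 mm.
Setup B: H = 73²/(13×0.059) + 73 ≈ 7020.8 mm; DoF = Df − Dn = 708.87 − 600.16 ≈ 108.71 mm.
Ratio = 108.71 / 33.538 ≈ 3.24.

3.24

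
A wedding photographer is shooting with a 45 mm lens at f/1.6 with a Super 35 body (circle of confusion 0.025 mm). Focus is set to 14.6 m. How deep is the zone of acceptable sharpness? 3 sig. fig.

9.15 m

Hyperfocal distance H = f²/(N·c) + f = 45²/(1.6 × 0.025) + 45 = 2025/0.04 + 45 ≈ 50670.0 mm ≈ 50.67 m.
Near limit Dn = s·(H − f)/(H + s − 2f) = 14600 × (50670.0 − 45) / (50670.0 + 14600 − 2 × 45) = 14600 × 50625.0 / 65180.0 ≈ 11339.8 mm.
Far limit Df = s·(H − f)/(H − s) = 14600 × (50670.0 − 45) / (50670.0 − 14600) = 14600 × 50625.0 / 36070.0 ≈ 20491.4 mm.
Depth of field = Df − Dn = 20491.4 − 11339.8 ≈ 9151.6 mm ≈ 9.15 m.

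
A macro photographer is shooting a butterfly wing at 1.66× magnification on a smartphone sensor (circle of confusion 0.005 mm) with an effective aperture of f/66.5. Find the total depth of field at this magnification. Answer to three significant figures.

0.241 mm

At magnification m, DoF ≈ 2·N_eff·c/m² = 2 × 66.5 × 0.005 / 1.66² = 0.665 / 2.756 ≈ 0.241 mm.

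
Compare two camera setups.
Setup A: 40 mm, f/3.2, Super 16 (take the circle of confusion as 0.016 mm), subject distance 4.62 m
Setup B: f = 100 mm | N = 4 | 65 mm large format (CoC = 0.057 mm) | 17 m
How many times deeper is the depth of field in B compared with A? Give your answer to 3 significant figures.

11.1

Setup A: H = 40²/(3.2×0.016) + 40 ≈ 31290.0 mm; DoF = Df − Dn = 5413.4 − 4029.4 ≈ 1384.0 mm.
Setup B: H = 100²/(4×0.057) + 100 ≈ 43959.6 mm; DoF = Df − Dn = 27657 − 12272 ≈ 15385 mm.
Ratio = 15385 / 1384.0 ≈ 11.1.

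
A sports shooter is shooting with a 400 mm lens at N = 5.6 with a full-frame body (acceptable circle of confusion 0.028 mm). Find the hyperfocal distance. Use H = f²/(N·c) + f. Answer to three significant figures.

1020 m

Hyperfocal distance H = f²/(N·c) + f = 400²/(5.6 × 0.028) + 400 = 160000/0.1568 + 400 ≈ 1020808.2 mm ≈ 1020 m.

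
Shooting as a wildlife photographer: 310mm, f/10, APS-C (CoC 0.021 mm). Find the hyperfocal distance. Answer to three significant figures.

Hyperfocal distance H = f²/(N·c) + f = 310²/(10 × 0.021) + 310 = 96100/0.21 + 310 ≈ 457929.0 mm ≈ 458 m.

458 m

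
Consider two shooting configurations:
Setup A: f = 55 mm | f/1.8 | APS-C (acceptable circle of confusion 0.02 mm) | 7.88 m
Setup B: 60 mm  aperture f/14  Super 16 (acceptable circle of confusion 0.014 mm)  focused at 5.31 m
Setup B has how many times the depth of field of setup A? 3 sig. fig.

2.23

Setup A: H = 55²/(1.8×0.02) + 55 ≈ 84082.8 mm; DoF = Df − Dn = 8689.2 − 7208.7 ≈ 1480.5 mm.
Setup B: H = 60²/(14×0.014) + 60 ≈ 18427.3 mm; DoF = Df − Dn = 7435.2 − 4129.6 ≈ 3305.6 mm.
Ratio = 3305.6 / 1480.5 ≈ 2.23.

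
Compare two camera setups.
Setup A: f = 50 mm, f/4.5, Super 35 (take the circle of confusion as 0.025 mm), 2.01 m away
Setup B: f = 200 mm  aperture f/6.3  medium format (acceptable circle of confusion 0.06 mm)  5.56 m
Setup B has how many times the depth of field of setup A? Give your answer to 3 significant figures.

Setup A: H = 50²/(4.5×0.025) + 50 ≈ 22272.2 mm; DoF = Df − Dn = 2204.43 − 1847.09 ≈ 357.34 mm.
Setup B: H = 200²/(6.3×0.06) + 200 ≈ 106020.1 mm; DoF = Df − Dn = 5856.65 − 5291.95 ≈ 564.70 mm.
Ratio = 564.70 / 357.34 ≈ 1.58.

1.58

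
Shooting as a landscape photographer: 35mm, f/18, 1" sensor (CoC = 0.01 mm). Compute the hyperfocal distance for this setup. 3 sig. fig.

6.84 m

Hyperfocal distance H = f²/(N·c) + f = 35²/(18 × 0.01) + 35 = 1225/0.18 + 35 ≈ 6840.6 mm ≈ 6.84 m.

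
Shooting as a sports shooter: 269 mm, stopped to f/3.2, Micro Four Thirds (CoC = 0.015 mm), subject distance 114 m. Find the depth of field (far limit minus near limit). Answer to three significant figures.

17.3 m

Hyperfocal distance H = f²/(N·c) + f = 269²/(3.2 × 0.015) + 269 = 72361/0.048 + 269 ≈ 1507789.8 mm ≈ 1508 m.
Near limit Dn = s·(H − f)/(H + s − 2f) = 114000 × (1507789.8 − 269) / (1507789.8 + 114000 − 2 × 269) = 114000 × 1507520.8 / 1621251.8 ≈ 106003 mm.
Far limit Df = s·(H − f)/(H − s) = 114000 × (1507789.8 − 269) / (1507789.8 − 114000) = 114000 × 1507520.8 / 1393789.8 ≈ 123302 mm.
Depth of field = Df − Dn = 123302 − 106003 ≈ 17299 mm ≈ 17.3 m.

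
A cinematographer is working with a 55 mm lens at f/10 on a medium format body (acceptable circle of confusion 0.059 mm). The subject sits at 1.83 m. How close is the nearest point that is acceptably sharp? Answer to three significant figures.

Hyperfocal distance H = f²/(N·c) + f = 55²/(10 × 0.059) + 55 = 3025/0.59 + 55 ≈ 5182.1 mm ≈ 5.182 m.
Near limit Dn = s·(H − f)/(H + s − 2f) = 1830 × (5182.1 − 55) / (5182.1 + 1830 − 2 × 55) = 1830 × 5127.1 / 6902.1 ≈ 1359.4 mm ≈ 1.36 m.

1.36 m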